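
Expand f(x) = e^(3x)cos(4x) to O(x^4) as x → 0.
1 + 3*x - 7*x**2/2 - 39*x**3/2 + O(x**4)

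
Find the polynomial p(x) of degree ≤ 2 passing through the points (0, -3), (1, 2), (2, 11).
2*x**2 + 3*x - 3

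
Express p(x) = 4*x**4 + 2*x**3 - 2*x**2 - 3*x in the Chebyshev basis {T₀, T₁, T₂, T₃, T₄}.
(1/2)T₀ + (-3/2)T₁ + T₂ + (1/2)T₃ + (1/2)T₄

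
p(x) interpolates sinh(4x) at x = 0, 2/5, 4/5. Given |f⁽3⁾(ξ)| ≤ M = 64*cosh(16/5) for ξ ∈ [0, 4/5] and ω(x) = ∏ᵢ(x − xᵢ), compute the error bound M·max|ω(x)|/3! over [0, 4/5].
512*sqrt(3)*cosh(16/5)/3375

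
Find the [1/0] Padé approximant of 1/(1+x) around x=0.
1 - x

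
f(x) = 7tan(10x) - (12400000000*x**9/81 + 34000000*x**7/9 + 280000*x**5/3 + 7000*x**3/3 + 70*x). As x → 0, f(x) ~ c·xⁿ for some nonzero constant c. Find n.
11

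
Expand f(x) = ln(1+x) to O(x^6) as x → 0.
x - x**2/2 + x**3/3 - x**4/4 + x**5/5 + O(x**6)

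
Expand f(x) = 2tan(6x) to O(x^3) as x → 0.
12*x + O(x**3)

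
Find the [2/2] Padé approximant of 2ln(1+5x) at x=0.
5*x*(5*x + 2)/(25*x**2/6 + 5*x + 1)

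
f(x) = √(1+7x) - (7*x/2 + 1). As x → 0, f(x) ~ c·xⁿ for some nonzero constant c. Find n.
2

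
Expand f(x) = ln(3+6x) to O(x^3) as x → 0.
log(3) + 2*x - 2*x**2 + O(x**3)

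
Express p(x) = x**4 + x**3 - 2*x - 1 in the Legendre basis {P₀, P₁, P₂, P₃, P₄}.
(-4/5)P₀ + (-7/5)P₁ + (4/7)P₂ + (2/5)P₃ + (8/35)P₄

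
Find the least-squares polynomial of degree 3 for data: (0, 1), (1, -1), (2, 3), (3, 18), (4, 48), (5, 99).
41/42 + (-827/252)x + (23/42)x² + (29/36)x³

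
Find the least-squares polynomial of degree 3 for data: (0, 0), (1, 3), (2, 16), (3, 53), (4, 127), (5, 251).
5/126 + (1555/756)x + (-181/126)x² + (239/108)x³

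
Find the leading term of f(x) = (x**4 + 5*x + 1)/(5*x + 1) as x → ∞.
x**3/5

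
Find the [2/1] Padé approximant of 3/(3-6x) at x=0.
1/(1 - 2*x)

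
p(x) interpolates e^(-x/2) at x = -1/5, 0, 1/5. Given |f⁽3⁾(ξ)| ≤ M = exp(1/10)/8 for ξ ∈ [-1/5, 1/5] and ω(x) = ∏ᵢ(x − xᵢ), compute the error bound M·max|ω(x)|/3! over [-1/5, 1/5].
sqrt(3)*exp(1/10)/27000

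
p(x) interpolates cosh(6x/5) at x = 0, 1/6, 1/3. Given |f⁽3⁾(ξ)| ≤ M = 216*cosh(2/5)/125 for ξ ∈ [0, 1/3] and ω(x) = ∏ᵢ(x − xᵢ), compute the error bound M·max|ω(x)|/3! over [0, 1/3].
sqrt(3)*cosh(2/5)/3375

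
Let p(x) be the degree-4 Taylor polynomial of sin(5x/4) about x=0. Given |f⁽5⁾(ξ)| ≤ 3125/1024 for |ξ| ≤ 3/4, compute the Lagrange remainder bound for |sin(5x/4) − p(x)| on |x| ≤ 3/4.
50625/8388608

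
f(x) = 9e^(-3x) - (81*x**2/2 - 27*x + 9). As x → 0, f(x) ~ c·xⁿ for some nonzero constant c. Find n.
3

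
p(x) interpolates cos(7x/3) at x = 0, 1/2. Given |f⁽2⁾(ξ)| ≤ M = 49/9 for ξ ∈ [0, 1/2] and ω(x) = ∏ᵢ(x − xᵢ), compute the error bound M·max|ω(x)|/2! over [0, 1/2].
49/288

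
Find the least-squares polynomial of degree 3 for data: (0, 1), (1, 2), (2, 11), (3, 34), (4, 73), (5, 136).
61/63 + (-275/189)x + (215/126)x² + (43/54)x³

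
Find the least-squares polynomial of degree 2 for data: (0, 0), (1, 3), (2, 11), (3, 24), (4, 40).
-6/35 + (87/70)x + (31/14)x²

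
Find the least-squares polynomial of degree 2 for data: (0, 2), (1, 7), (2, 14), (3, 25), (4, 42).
12/5 + (9/5)x + (2)x²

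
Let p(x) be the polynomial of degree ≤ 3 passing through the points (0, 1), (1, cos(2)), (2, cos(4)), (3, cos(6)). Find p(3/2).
9*cos(4)/16 + 9*cos(2)/16 - 1/16 - cos(6)/16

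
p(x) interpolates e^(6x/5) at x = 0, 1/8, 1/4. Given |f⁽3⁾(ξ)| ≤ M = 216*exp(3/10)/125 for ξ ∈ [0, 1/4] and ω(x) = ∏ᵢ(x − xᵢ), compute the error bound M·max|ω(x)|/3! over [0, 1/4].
sqrt(3)*exp(3/10)/8000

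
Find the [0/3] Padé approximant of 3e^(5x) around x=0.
3/(-125*x**3/6 + 25*x**2/2 - 5*x + 1)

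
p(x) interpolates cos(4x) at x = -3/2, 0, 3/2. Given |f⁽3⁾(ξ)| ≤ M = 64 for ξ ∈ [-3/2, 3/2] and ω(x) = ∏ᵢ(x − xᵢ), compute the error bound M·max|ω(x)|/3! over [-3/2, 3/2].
8*sqrt(3)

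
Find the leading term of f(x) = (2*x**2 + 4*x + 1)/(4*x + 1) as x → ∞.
x/2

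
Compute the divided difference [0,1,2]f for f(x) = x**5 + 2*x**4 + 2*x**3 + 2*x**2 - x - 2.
37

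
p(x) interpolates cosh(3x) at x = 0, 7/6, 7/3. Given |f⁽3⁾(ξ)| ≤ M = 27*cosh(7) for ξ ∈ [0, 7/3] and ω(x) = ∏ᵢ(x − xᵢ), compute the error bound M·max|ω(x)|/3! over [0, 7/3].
343*sqrt(3)*cosh(7)/216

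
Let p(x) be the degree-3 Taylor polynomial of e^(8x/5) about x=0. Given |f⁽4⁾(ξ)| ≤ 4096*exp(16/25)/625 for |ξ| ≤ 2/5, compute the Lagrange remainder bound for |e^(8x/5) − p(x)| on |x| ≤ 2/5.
8192*exp(16/25)/1171875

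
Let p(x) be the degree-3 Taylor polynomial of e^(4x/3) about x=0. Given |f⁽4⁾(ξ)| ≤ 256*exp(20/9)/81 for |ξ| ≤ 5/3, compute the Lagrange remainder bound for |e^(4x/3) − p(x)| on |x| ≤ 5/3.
20000*exp(20/9)/19683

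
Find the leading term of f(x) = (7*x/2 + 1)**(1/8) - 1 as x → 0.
7*x/16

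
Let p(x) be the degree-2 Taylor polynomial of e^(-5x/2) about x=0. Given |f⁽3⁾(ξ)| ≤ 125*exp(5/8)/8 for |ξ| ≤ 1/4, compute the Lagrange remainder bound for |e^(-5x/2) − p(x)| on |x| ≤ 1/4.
125*exp(5/8)/3072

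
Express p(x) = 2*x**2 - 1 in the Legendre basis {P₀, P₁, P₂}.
(-1/3)P₀ + (4/3)P₂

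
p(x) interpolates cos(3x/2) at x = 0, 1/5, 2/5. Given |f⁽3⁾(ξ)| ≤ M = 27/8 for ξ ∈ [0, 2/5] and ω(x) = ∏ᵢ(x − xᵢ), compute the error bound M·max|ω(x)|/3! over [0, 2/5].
sqrt(3)/1000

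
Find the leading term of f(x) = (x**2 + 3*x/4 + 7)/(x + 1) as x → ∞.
x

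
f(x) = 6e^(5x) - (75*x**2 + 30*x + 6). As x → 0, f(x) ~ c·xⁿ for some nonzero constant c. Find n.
3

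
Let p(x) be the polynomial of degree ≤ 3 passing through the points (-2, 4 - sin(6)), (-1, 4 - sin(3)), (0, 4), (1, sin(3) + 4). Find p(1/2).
-sin(6)/16 + 5*sin(3)/8 + 4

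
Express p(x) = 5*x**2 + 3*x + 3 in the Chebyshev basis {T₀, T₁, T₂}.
(11/2)T₀ + (3)T₁ + (5/2)T₂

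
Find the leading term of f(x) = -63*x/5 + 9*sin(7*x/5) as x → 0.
-1029*x**3/250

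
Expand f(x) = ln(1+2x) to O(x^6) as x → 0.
2*x - 2*x**2 + 8*x**3/3 - 4*x**4 + 32*x**5/5 + O(x**6)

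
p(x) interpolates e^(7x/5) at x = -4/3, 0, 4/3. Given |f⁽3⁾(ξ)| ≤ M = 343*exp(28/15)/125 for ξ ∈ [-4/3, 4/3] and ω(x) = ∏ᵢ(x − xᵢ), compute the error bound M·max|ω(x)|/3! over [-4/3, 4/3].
21952*sqrt(3)*exp(28/15)/91125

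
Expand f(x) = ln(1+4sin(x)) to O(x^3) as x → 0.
4*x - 8*x**2 + O(x**3)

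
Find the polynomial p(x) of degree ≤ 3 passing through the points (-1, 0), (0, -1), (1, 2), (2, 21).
2*x**3 + 2*x**2 - x - 1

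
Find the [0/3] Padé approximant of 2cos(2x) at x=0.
2/(2*x**2 + 1)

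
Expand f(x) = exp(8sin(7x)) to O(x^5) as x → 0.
1 + 56*x + 1568*x**2 + 28812*x**3 + 384160*x**4 + O(x**5)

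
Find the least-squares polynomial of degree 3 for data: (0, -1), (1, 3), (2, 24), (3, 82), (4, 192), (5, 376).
-43/42 + (361/252)x + (-41/84)x² + (55/18)x³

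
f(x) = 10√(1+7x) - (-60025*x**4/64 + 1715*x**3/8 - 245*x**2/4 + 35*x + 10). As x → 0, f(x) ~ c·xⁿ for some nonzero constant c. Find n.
5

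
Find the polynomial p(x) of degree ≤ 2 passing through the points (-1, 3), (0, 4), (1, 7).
x**2 + 2*x + 4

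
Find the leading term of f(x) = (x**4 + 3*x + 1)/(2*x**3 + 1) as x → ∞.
x/2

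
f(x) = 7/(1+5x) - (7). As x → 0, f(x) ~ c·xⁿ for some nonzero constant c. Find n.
1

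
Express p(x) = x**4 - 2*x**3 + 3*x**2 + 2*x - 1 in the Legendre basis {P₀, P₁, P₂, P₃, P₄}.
(1/5)P₀ + (4/5)P₁ + (18/7)P₂ + (-4/5)P₃ + (8/35)P₄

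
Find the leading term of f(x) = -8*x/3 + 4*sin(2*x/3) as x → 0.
-16*x**3/81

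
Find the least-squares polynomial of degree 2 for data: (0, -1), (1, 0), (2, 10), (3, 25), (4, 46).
-48/35 + (-67/70)x + (45/14)x²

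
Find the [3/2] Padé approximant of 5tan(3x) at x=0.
(-9*x**3 + 15*x)/(1 - 18*x**2/5)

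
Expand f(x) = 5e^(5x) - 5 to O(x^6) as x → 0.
25*x + 125*x**2/2 + 625*x**3/6 + 3125*x**4/24 + 3125*x**5/24 + O(x**6)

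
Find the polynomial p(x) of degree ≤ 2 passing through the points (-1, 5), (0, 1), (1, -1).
x**2 - 3*x + 1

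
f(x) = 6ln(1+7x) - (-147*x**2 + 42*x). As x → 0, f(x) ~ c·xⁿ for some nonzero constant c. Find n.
3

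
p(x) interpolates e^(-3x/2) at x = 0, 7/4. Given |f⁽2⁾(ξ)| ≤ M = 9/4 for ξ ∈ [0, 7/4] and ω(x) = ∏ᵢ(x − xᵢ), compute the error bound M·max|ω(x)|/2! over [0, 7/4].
441/512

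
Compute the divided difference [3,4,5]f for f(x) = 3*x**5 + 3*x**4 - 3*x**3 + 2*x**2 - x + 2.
2237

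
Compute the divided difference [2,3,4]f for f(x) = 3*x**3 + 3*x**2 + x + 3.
30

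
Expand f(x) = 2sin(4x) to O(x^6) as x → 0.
8*x - 64*x**3/3 + 256*x**5/15 + O(x**6)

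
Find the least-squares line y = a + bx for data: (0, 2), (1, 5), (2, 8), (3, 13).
a = 8/5, b = 18/5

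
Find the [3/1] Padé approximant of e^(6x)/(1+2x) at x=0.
(9*x**3/4 + 9*x**2/2 + 21*x/8 + 1)/(1 - 11*x/8)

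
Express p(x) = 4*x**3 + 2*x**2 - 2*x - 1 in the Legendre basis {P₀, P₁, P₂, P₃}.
(-1/3)P₀ + (2/5)P₁ + (4/3)P₂ + (8/5)P₃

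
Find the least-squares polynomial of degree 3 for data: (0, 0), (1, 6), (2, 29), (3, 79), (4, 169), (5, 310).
-1/18 + (1513/756)x + (293/126)x² + (209/108)x³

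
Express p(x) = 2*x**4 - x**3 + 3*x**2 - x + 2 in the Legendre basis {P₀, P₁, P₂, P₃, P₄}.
(17/5)P₀ + (-8/5)P₁ + (22/7)P₂ + (-2/5)P₃ + (16/35)P₄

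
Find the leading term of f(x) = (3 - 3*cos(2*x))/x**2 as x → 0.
6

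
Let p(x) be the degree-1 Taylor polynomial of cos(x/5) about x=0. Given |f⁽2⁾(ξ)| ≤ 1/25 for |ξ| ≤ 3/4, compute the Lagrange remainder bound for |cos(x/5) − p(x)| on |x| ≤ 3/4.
9/800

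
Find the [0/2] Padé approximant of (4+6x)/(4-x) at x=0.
1/(21*x**2/8 - 7*x/4 + 1)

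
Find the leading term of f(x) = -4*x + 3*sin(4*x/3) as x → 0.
-32*x**3/27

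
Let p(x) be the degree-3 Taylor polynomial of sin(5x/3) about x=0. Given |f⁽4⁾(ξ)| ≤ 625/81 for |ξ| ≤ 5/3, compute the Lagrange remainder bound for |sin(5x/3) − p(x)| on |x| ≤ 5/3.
390625/157464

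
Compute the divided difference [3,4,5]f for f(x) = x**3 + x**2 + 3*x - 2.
13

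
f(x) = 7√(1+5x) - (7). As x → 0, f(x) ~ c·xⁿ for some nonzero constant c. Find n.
1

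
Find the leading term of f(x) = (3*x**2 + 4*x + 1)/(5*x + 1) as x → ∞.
3*x/5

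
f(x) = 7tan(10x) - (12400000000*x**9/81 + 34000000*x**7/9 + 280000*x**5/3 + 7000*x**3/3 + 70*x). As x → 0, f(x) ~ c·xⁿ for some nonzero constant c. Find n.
11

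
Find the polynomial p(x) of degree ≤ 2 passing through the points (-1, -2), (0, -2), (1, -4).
-x**2 - x - 2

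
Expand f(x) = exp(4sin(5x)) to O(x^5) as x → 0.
1 + 20*x + 200*x**2 + 1250*x**3 + 5000*x**4 + O(x**5)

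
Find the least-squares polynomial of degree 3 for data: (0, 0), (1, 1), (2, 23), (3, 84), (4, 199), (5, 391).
-17/126 + (-2029/756)x + (71/63)x² + (325/108)x³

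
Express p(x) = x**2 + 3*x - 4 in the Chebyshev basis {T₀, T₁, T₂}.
(-7/2)T₀ + (3)T₁ + (1/2)T₂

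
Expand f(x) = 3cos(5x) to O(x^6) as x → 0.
3 - 75*x**2/2 + 625*x**4/8 + O(x**6)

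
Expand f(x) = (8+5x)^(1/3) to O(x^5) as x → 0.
2 + 5*x/12 - 25*x**2/288 + 625*x**3/20736 - 3125*x**4/248832 + O(x**5)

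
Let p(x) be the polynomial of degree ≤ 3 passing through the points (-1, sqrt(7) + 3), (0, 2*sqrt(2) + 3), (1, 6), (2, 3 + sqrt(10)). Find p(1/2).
-sqrt(10)/16 - sqrt(7)/16 + 9*sqrt(2)/8 + 75/16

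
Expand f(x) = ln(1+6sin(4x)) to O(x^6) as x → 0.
24*x - 288*x**2 + 4544*x**3 - 81408*x**4 + 1555712*x**5 + O(x**6)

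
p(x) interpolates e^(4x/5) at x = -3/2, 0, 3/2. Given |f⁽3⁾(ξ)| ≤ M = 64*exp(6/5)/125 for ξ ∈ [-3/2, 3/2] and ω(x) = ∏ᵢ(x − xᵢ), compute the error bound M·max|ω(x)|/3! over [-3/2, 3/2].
8*sqrt(3)*exp(6/5)/125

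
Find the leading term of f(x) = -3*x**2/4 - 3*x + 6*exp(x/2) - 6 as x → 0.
x**3/8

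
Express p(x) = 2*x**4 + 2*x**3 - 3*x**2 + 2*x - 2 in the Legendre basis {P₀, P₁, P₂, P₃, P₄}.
(-13/5)P₀ + (16/5)P₁ + (-6/7)P₂ + (4/5)P₃ + (16/35)P₄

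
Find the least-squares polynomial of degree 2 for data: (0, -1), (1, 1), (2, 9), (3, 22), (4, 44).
-27/35 + (-123/70)x + (45/14)x²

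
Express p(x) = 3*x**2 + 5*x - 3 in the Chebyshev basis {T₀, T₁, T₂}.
(-3/2)T₀ + (5)T₁ + (3/2)T₂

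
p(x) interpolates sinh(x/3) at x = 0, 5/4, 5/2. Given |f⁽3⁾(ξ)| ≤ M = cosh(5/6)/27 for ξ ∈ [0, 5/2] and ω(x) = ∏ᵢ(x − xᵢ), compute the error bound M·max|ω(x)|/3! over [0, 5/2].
125*sqrt(3)*cosh(5/6)/46656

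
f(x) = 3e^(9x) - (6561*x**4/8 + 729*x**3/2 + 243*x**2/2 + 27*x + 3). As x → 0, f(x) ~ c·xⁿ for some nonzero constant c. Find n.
5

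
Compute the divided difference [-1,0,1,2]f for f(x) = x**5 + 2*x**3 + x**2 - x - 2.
7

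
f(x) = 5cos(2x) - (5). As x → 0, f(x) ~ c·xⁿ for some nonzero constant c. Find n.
2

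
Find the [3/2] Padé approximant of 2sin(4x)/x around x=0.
(8 - 224*x**2/15)/(4*x**2/5 + 1)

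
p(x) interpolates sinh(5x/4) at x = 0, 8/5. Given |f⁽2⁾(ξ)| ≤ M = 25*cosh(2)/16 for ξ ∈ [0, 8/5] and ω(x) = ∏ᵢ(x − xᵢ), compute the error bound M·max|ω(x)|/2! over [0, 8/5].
cosh(2)/2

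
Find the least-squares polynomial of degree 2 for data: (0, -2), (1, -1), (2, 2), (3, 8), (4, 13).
-78/35 + (53/70)x + (11/14)x²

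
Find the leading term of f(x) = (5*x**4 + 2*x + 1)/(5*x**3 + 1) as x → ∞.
x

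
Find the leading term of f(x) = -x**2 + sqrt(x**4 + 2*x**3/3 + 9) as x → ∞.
x/3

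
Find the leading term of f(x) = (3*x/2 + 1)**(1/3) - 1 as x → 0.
x/2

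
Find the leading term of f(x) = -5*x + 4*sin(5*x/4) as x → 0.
-125*x**3/96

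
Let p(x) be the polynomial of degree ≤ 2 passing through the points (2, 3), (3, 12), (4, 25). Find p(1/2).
-3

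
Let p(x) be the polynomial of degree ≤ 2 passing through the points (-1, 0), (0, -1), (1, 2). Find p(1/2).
0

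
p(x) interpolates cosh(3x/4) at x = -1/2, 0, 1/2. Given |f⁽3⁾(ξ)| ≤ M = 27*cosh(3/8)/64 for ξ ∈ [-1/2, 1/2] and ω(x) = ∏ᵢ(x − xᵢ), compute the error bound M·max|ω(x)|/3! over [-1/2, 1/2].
sqrt(3)*cosh(3/8)/512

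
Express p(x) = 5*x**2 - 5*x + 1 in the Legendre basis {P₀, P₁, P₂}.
(8/3)P₀ + (-5)P₁ + (10/3)P₂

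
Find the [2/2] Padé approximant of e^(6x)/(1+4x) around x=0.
(7*x**2 + 11*x/3 + 1)/(-19*x**2/3 + 5*x/3 + 1)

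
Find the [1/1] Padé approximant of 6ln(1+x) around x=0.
6*x/(x/2 + 1)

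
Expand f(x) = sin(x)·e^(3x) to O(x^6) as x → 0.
x + 3*x**2 + 13*x**3/3 + 4*x**4 + 79*x**5/30 + O(x**6)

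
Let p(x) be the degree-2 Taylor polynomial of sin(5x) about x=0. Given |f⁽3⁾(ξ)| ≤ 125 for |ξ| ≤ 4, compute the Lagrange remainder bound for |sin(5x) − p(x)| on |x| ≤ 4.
4000/3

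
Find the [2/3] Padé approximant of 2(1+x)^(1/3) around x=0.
(7*x**2/9 + 8*x/3 + 2)/(-x**3/162 + x**2/6 + x + 1)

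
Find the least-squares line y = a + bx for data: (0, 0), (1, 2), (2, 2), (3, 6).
a = -1/5, b = 9/5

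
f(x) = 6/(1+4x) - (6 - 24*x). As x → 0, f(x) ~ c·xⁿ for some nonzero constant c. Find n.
2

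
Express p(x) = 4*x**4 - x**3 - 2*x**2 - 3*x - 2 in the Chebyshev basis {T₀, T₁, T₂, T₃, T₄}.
(-3/2)T₀ + (-15/4)T₁ + T₂ + (-1/4)T₃ + (1/2)T₄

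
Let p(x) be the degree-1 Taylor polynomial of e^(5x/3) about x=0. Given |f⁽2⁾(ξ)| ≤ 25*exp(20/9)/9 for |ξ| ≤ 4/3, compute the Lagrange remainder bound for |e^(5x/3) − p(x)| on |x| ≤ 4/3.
200*exp(20/9)/81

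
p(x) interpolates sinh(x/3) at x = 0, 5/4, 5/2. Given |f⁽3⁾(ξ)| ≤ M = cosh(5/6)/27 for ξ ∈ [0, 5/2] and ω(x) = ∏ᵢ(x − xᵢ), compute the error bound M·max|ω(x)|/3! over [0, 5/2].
125*sqrt(3)*cosh(5/6)/46656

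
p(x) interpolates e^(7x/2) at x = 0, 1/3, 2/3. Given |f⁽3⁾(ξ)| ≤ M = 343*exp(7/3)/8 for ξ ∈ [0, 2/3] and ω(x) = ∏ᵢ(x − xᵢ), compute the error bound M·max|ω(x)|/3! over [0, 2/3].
343*sqrt(3)*exp(7/3)/5832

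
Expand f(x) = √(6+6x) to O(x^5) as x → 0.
sqrt(6) + sqrt(6)*x/2 - sqrt(6)*x**2/8 + sqrt(6)*x**3/16 - 5*sqrt(6)*x**4/128 + O(x**5)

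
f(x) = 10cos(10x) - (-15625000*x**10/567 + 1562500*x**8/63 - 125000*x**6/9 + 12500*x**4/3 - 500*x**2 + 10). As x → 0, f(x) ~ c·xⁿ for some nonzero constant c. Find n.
12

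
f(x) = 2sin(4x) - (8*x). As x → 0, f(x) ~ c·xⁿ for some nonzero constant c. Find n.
3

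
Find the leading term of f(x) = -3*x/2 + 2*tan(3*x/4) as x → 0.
9*x**3/32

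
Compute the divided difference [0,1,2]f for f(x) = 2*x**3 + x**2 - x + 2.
7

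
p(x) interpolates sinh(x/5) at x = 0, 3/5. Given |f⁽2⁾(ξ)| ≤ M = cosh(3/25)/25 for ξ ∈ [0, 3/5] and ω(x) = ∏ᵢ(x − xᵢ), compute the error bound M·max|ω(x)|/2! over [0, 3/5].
9*cosh(3/25)/5000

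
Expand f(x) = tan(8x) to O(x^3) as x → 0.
8*x + O(x**3)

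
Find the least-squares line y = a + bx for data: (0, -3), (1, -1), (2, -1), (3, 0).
a = -13/5, b = 9/10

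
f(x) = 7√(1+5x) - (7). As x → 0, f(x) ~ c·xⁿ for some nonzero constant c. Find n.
1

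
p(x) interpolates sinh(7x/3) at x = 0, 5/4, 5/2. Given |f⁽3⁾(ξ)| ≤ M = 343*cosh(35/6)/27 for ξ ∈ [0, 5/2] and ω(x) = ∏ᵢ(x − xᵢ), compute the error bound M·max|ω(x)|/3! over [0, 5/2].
42875*sqrt(3)*cosh(35/6)/46656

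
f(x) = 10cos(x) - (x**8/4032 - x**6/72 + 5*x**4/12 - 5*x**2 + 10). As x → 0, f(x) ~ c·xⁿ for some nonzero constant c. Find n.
10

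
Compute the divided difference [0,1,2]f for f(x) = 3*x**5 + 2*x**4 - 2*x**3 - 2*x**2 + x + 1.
51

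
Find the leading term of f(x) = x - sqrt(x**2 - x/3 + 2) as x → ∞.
1/6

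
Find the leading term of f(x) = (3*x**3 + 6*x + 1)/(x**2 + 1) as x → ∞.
3*x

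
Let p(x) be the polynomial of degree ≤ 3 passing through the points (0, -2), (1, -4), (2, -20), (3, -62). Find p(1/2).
-2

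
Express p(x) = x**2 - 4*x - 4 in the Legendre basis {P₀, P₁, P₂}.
(-11/3)P₀ + (-4)P₁ + (2/3)P₂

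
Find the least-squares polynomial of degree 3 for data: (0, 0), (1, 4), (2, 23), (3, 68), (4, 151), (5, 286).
-13/126 + (1087/756)x + (58/63)x² + (221/108)x³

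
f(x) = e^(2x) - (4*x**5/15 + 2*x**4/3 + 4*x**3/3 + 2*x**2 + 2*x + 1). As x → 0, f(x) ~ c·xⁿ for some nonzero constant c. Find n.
6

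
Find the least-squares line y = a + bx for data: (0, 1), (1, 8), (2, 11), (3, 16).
a = 9/5, b = 24/5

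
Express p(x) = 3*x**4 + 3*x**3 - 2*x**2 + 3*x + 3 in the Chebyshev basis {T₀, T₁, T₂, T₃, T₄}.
(25/8)T₀ + (21/4)T₁ + (1/2)T₂ + (3/4)T₃ + (3/8)T₄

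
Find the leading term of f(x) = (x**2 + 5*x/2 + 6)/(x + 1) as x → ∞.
x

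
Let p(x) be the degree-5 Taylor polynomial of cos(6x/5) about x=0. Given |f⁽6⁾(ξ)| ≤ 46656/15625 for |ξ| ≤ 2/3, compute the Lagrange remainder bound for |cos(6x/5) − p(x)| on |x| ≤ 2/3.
256/703125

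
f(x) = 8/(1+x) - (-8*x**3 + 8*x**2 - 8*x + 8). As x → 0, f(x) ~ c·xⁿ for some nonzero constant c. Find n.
4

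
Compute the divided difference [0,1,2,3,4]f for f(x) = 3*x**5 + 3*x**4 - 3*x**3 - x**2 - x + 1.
33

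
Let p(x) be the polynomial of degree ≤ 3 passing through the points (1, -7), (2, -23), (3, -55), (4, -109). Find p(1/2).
-25/8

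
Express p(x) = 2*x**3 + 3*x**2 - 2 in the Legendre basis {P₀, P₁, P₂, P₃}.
-P₀ + (6/5)P₁ + (2)P₂ + (4/5)P₃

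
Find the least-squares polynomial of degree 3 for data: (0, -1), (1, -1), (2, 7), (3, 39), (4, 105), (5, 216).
-50/63 + (-377/189)x + (-221/252)x² + (215/108)x³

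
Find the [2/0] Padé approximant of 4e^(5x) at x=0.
50*x**2 + 20*x + 4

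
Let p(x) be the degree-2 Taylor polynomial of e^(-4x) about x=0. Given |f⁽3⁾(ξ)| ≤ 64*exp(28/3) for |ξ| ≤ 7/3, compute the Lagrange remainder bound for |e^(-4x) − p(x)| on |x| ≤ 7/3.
10976*exp(28/3)/81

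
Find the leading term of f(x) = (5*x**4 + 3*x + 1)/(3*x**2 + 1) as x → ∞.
5*x**2/3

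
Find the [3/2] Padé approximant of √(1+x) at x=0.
(x**3/32 + 9*x**2/16 + 3*x/2 + 1)/(3*x**2/16 + x + 1)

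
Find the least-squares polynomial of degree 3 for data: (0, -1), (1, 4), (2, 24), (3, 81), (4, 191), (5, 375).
-58/63 + (1069/378)x + (-355/252)x² + (343/108)x³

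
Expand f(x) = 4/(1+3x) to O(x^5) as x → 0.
4 - 12*x + 36*x**2 - 108*x**3 + 324*x**4 + O(x**5)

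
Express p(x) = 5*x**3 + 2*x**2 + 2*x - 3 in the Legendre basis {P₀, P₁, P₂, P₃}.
(-7/3)P₀ + (5)P₁ + (4/3)P₂ + (2)P₃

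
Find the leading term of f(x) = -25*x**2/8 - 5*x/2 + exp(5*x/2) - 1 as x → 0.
125*x**3/48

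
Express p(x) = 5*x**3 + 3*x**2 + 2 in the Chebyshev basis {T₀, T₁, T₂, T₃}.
(7/2)T₀ + (15/4)T₁ + (3/2)T₂ + (5/4)T₃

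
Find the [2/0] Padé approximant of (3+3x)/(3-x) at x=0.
4*x**2/9 + 4*x/3 + 1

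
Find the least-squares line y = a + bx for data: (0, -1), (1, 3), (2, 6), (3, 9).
a = -7/10, b = 33/10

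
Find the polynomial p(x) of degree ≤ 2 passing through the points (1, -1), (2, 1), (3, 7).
2*x**2 - 4*x + 1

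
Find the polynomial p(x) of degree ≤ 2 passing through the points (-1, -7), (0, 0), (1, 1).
-3*x**2 + 4*x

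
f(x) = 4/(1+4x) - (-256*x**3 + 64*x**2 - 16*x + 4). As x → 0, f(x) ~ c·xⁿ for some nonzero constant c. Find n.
4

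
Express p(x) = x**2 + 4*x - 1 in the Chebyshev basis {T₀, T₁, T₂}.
(-1/2)T₀ + (4)T₁ + (1/2)T₂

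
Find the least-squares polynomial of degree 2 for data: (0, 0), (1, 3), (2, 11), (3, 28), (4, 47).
-1/7 + (13/70)x + (41/14)x²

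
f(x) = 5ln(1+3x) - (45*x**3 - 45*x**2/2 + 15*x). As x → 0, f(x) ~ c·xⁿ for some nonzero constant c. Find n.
4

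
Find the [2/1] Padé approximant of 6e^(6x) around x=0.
(36*x**2 + 24*x + 6)/(1 - 2*x)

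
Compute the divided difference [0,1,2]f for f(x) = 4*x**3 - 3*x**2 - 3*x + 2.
9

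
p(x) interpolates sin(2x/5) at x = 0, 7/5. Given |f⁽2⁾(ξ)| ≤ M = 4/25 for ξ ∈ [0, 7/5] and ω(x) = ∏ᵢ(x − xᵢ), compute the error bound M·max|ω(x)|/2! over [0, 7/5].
49/1250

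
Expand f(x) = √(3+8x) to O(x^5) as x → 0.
sqrt(3) + 4*sqrt(3)*x/3 - 8*sqrt(3)*x**2/9 + 32*sqrt(3)*x**3/27 - 160*sqrt(3)*x**4/81 + O(x**5)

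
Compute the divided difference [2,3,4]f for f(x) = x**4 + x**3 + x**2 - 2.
65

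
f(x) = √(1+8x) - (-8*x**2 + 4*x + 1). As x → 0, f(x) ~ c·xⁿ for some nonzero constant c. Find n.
3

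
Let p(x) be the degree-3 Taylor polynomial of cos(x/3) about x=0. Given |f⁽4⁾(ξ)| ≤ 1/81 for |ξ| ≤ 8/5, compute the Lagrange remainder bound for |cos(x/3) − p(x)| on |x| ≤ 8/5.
512/151875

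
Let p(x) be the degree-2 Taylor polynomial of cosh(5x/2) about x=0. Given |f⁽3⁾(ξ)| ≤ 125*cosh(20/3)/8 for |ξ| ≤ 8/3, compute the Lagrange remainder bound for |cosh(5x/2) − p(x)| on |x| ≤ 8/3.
4000*cosh(20/3)/81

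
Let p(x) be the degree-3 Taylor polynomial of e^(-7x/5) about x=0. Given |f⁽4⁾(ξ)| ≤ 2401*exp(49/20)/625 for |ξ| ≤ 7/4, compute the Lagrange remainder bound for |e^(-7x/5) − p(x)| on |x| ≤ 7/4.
5764801*exp(49/20)/3840000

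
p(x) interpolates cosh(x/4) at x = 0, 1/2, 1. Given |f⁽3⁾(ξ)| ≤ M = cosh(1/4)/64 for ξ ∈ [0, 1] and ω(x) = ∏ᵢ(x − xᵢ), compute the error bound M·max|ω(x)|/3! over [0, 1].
sqrt(3)*cosh(1/4)/13824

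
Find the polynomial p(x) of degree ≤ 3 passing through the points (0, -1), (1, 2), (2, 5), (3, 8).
3*x - 1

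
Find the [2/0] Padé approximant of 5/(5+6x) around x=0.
36*x**2/25 - 6*x/5 + 1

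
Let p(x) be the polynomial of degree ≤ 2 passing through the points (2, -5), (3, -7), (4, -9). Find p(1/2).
-2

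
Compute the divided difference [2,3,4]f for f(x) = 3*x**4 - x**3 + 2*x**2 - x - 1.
158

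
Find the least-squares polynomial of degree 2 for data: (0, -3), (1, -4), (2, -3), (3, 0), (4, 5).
-3 + (-2)x + x²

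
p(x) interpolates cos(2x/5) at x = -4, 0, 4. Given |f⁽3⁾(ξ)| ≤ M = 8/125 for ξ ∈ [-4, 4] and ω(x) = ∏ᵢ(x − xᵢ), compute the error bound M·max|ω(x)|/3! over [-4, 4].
512*sqrt(3)/3375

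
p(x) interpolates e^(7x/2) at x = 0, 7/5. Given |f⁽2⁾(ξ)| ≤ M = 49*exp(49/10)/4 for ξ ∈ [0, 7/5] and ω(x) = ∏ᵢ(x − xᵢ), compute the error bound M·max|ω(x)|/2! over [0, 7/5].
2401*exp(49/10)/800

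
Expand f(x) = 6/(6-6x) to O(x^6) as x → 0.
1 + x + x**2 + x**3 + x**4 + x**5 + O(x**6)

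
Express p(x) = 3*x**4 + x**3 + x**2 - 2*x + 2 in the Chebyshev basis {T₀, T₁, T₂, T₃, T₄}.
(29/8)T₀ + (-5/4)T₁ + (2)T₂ + (1/4)T₃ + (3/8)T₄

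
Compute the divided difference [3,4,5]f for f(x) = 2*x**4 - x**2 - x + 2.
193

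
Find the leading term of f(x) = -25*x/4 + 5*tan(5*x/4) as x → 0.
625*x**3/192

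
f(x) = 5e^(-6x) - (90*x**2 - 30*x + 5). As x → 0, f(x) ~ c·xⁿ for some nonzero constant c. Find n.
3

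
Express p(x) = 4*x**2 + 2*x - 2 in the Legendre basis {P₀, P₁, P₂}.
(-2/3)P₀ + (2)P₁ + (8/3)P₂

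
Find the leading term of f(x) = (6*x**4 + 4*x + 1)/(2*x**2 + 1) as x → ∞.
3*x**2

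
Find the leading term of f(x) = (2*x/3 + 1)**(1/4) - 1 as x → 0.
x/6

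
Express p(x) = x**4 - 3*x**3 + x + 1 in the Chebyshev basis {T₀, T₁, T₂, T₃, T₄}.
(11/8)T₀ + (-5/4)T₁ + (1/2)T₂ + (-3/4)T₃ + (1/8)T₄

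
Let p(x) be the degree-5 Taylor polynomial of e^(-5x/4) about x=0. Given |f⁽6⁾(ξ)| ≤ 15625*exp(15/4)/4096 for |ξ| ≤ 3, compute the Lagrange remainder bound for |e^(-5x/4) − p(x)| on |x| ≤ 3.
253125*exp(15/4)/65536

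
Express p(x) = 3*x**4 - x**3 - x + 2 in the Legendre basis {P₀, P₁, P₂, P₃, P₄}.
(13/5)P₀ + (-8/5)P₁ + (12/7)P₂ + (-2/5)P₃ + (24/35)P₄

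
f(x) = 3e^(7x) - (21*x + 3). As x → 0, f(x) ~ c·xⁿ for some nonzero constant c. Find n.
2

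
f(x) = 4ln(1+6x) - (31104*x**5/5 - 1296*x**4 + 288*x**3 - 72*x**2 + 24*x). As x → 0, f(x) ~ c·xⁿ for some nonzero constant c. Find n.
6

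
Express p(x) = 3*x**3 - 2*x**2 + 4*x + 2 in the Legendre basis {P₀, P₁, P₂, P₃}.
(4/3)P₀ + (29/5)P₁ + (-4/3)P₂ + (6/5)P₃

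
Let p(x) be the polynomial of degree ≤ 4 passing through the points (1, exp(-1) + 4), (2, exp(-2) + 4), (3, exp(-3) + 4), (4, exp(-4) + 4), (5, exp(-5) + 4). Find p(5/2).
(-5*exp(4) - 20*e + 3 + 90*exp(2) + 60*exp(3) + 512*exp(5))*exp(-5)/128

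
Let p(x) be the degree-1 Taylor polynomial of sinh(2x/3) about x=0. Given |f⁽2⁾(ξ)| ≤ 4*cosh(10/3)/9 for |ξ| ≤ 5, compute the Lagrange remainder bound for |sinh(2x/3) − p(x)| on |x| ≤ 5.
50*cosh(10/3)/9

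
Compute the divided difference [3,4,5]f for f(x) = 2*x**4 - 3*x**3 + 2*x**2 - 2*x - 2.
160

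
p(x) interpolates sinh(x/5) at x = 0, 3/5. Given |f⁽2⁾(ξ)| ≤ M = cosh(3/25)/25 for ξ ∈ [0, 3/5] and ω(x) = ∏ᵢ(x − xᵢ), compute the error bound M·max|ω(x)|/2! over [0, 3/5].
9*cosh(3/25)/5000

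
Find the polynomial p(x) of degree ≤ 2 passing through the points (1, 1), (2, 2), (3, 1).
-x**2 + 4*x - 2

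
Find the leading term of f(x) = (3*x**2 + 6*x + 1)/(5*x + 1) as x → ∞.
3*x/5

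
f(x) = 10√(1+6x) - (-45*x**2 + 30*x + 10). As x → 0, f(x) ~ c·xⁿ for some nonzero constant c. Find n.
3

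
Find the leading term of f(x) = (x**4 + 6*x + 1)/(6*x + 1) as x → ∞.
x**3/6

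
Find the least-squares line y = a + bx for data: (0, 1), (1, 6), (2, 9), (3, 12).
a = 8/5, b = 18/5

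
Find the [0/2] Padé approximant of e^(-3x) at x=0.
1/(9*x**2/2 + 3*x + 1)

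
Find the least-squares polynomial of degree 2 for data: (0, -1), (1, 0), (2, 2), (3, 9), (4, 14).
-8/7 + (13/70)x + (13/14)x²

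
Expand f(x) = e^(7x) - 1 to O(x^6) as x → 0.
7*x + 49*x**2/2 + 343*x**3/6 + 2401*x**4/24 + 16807*x**5/120 + O(x**6)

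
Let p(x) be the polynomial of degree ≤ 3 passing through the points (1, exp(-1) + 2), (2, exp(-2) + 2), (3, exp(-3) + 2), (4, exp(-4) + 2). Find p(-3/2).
(-495*exp(2) - 105 + 385*e + 32*exp(4) + 231*exp(3))*exp(-4)/16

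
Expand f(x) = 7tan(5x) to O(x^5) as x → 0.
35*x + 875*x**3/3 + O(x**5)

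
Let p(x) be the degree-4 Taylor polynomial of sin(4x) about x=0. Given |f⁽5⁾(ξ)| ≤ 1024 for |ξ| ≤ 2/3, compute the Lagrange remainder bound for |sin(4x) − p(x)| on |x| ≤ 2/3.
4096/3645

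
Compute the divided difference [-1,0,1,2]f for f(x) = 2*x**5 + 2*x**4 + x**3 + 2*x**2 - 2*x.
15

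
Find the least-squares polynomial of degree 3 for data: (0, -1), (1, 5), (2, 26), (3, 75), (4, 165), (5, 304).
-53/63 + (223/189)x + (577/252)x² + (209/108)x³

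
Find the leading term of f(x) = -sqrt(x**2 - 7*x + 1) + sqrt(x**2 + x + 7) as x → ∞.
4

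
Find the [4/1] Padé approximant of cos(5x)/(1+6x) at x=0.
(625*x**4/24 - 25*x**2/2 + 1)/(6*x + 1)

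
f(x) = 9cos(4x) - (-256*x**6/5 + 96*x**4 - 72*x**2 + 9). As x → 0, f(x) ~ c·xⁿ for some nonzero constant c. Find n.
8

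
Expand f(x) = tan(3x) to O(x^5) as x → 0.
3*x + 9*x**3 + O(x**5)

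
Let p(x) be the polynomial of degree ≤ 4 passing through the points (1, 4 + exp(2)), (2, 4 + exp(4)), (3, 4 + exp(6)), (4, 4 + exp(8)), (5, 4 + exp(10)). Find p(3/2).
-5*exp(10)/128 - 35*exp(6)/64 + 35*exp(2)/128 + 4 + 35*exp(4)/32 + 7*exp(8)/32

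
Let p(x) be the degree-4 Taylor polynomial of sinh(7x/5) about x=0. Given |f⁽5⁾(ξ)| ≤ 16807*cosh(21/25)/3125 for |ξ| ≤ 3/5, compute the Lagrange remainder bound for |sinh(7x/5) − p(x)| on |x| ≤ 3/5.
1361367*cosh(21/25)/390625000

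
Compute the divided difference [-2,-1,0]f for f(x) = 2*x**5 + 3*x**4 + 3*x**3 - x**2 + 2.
-19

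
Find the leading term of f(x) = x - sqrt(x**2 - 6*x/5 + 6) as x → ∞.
3/5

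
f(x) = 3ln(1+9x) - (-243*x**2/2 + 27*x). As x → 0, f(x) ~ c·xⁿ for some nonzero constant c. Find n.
3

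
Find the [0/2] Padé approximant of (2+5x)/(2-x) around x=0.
1/(15*x**2/2 - 3*x + 1)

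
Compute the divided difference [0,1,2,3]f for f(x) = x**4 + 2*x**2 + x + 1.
6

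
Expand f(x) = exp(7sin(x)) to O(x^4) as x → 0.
1 + 7*x + 49*x**2/2 + 56*x**3 + O(x**4)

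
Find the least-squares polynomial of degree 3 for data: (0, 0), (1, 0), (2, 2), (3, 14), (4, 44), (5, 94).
4/21 + (-20/63)x + (-61/42)x² + (19/18)x³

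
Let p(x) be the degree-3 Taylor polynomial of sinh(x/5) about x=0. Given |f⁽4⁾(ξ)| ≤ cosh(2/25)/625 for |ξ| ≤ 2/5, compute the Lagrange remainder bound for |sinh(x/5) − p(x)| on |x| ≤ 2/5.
2*cosh(2/25)/1171875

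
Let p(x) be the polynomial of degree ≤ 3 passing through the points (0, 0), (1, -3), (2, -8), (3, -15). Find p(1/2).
-5/4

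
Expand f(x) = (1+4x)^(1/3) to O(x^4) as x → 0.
1 + 4*x/3 - 16*x**2/9 + 320*x**3/81 + O(x**4)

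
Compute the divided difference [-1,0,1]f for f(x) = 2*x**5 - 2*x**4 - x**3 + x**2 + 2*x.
-1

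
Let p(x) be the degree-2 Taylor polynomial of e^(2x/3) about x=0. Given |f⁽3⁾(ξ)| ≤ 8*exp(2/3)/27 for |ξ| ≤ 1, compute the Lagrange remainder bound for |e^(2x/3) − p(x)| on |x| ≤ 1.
4*exp(2/3)/81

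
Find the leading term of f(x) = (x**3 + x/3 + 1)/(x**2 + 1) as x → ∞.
x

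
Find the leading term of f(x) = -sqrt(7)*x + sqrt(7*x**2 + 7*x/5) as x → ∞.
sqrt(7)/10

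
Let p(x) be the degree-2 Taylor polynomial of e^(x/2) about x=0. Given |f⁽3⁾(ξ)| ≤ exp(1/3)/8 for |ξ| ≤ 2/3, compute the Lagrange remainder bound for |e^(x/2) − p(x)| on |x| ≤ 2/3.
exp(1/3)/162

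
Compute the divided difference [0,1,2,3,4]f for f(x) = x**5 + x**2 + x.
10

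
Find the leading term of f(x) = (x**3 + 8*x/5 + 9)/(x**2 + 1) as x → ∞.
x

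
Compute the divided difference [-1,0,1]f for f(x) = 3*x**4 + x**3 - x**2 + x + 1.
2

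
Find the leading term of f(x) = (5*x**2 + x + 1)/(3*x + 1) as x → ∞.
5*x/3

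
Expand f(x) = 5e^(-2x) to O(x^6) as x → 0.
5 - 10*x + 10*x**2 - 20*x**3/3 + 10*x**4/3 - 4*x**5/3 + O(x**6)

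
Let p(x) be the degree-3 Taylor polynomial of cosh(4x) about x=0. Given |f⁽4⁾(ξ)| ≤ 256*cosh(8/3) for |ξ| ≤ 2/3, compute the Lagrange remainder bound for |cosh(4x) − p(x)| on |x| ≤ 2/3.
512*cosh(8/3)/243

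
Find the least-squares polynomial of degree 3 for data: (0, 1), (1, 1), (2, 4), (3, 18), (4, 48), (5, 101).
19/18 + (-1/756)x + (-167/126)x² + (115/108)x³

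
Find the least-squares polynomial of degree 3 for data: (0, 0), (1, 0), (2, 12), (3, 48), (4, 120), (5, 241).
-2/63 + (-631/378)x + (-65/252)x² + (221/108)x³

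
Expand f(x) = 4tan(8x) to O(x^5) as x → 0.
32*x + 2048*x**3/3 + O(x**5)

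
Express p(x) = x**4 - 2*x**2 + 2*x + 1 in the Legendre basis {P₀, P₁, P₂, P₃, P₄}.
(8/15)P₀ + (2)P₁ + (-16/21)P₂ + (8/35)P₄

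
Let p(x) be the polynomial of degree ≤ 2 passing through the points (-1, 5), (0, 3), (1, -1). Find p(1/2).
5/4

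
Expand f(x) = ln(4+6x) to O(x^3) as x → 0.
log(4) + 3*x/2 - 9*x**2/8 + O(x**3)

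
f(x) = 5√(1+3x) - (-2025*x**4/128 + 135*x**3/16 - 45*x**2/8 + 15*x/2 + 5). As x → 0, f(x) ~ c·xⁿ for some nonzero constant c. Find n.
5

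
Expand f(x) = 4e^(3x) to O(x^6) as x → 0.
4 + 12*x + 18*x**2 + 18*x**3 + 27*x**4/2 + 81*x**5/10 + O(x**6)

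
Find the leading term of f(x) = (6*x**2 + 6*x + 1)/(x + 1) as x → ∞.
6*x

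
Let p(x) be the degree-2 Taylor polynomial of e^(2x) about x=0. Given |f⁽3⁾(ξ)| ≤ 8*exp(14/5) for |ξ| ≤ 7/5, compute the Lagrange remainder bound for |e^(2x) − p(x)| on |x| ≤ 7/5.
1372*exp(14/5)/375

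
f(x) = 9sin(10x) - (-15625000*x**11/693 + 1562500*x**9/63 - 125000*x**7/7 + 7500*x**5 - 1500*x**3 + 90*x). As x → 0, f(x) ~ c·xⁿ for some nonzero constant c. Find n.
13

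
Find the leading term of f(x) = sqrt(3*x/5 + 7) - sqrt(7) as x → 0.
3*sqrt(7)*x/70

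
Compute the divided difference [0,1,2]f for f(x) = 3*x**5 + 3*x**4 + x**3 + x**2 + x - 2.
70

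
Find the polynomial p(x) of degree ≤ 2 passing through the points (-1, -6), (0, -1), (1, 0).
-2*x**2 + 3*x - 1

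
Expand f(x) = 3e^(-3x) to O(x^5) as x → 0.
3 - 9*x + 27*x**2/2 - 27*x**3/2 + 81*x**4/8 + O(x**5)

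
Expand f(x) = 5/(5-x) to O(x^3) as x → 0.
1 + x/5 + x**2/25 + O(x**3)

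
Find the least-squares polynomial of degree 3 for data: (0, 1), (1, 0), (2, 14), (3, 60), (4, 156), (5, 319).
125/126 + (-1931/756)x + (-47/36)x² + (157/54)x³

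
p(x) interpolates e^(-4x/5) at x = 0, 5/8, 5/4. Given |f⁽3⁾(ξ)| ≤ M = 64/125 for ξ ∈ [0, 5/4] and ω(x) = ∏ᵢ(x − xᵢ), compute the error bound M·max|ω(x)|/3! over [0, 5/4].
sqrt(3)/216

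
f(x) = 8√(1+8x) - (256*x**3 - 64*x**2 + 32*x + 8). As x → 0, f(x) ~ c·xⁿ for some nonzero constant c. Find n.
4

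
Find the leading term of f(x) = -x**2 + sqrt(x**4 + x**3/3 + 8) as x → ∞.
x/6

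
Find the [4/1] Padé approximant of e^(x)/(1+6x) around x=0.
(136033*x**4/3159480 + 65731*x**3/394935 + 26331*x**2/52658 + 131644*x/131645 + 1)/(789869*x/131645 + 1)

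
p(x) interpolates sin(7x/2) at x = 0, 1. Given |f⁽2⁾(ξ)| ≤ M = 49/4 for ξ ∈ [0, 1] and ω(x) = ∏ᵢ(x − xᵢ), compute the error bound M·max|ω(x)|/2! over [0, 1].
49/32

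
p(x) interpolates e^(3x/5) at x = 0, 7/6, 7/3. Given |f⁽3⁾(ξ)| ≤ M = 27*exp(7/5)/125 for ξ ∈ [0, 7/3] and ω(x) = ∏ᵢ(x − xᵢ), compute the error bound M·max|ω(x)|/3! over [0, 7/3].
343*sqrt(3)*exp(7/5)/27000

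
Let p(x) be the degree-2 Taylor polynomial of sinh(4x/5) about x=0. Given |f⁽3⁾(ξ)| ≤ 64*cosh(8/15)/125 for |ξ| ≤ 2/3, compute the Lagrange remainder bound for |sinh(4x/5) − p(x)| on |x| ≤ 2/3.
256*cosh(8/15)/10125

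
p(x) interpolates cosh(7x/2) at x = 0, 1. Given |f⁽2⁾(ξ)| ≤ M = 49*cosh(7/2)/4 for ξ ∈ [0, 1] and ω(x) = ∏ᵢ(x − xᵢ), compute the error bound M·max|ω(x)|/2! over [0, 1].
49*cosh(7/2)/32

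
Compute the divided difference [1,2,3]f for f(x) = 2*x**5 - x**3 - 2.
174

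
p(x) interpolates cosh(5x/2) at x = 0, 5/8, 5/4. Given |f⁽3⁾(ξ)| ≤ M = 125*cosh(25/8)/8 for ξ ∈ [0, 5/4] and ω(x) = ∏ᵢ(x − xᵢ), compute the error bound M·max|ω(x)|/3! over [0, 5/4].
15625*sqrt(3)*cosh(25/8)/110592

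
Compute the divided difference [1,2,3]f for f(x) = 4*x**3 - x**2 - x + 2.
23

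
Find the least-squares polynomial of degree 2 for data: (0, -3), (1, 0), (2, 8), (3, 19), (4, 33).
-113/35 + (137/70)x + (25/14)x²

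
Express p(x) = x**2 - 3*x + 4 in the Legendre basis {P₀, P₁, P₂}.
(13/3)P₀ + (-3)P₁ + (2/3)P₂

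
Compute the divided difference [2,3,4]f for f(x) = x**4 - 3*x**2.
52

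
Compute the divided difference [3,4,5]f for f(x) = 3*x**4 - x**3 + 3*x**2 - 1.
282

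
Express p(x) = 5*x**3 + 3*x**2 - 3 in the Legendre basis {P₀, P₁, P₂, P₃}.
(-2)P₀ + (3)P₁ + (2)P₂ + (2)P₃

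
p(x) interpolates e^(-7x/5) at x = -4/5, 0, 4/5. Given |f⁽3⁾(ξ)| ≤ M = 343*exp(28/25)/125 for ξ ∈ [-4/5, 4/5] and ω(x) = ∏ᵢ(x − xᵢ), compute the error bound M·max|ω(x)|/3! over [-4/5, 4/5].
21952*sqrt(3)*exp(28/25)/421875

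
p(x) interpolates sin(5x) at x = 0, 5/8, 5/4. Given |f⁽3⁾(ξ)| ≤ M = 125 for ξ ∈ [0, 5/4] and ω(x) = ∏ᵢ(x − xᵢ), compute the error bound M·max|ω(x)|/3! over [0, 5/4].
15625*sqrt(3)/13824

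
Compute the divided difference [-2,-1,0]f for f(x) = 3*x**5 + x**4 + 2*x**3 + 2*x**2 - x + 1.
-42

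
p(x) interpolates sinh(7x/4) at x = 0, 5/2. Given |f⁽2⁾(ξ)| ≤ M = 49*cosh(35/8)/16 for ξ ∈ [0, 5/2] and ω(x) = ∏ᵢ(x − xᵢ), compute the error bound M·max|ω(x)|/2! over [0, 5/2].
1225*cosh(35/8)/512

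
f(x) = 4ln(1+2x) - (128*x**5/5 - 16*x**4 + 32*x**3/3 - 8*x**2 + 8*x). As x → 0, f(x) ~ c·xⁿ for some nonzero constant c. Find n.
6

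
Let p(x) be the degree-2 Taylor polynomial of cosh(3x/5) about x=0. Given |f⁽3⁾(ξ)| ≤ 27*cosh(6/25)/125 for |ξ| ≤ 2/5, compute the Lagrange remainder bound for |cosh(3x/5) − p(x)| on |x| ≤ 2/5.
36*cosh(6/25)/15625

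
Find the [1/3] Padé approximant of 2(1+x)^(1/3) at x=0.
(5*x/3 + 2)/(x**3/81 - x**2/18 + x/2 + 1)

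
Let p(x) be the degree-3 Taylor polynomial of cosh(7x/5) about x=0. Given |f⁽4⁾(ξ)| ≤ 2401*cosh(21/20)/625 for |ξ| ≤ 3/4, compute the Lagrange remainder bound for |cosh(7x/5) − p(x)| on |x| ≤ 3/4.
64827*cosh(21/20)/1280000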